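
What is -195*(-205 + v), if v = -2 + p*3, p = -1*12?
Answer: 47385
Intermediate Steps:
p = -12
v = -38 (v = -2 - 12*3 = -2 - 36 = -38)
-195*(-205 + v) = -195*(-205 - 38) = -195*(-243) = 47385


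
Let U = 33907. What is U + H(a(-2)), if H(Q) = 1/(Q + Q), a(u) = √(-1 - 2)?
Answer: 33907 - I*√3/6 ≈ 33907.0 - 0.28868*I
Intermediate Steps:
a(u) = I*√3 (a(u) = √(-3) = I*√3)
H(Q) = 1/(2*Q)
U + H(a(-2)) = 33907 + 1/(2*((I*√3))) = 33907 + (-I*√3/3)/2 = 33907 - I*√3/6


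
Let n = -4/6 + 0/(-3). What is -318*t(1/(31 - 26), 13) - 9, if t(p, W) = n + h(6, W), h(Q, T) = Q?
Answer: -1705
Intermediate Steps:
n = -2/3 (n = -4*1/6 + 0*(-1/3) = -2/3 + 0 = -2/3 ≈ -0.66667)
t(p, W) = 16/3 (t(p, W) = -2/3 + 6 = 16/3)
-318*t(1/(31 - 26), 13) - 9 = -318*16/3 - 9 = -1696 - 9 = -1705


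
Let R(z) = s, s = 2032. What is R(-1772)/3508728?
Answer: 254/438591 ≈ 0.00057913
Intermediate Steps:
R(z) = 2032
R(-1772)/3508728 = 2032/3508728 = 2032*(1/3508728) = 254/438591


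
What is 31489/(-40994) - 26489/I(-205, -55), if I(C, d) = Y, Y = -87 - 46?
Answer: 1081702029/5452202 ≈ 198.40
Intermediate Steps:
Y = -133
I(C, d) = -133
31489/(-40994) - 26489/I(-205, -55) = 31489/(-40994) - 26489/(-133) = 31489*(-1/40994) - 26489*(-1/133) = -31489/40994 + 26489/133 = 1081702029/5452202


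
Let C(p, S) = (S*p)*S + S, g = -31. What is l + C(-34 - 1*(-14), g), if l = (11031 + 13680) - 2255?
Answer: 3205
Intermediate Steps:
l = 22456 (l = 24711 - 2255 = 22456)
C(p, S) = S + p*S**2 (C(p, S) = p*S**2 + S = S + p*S**2)
l + C(-34 - 1*(-14), g) = 22456 - 31*(1 - 31*(-34 - 1*(-14))) = 22456 - 31*(1 - 31*(-34 + 14)) = 22456 - 31*(1 - 31*(-20)) = 22456 - 31*(1 + 620) = 22456 - 31*621 = 22456 - 19251 = 3205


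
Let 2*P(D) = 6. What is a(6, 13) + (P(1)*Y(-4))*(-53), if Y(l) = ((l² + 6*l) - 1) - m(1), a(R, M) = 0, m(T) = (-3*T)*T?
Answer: 954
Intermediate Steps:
m(T) = -3*T²
Y(l) = 2 + l² + 6*l (Y(l) = ((l² + 6*l) - 1) - (-3)*1² = (-1 + l² + 6*l) - (-3) = (-1 + l² + 6*l) - 1*(-3) = (-1 + l² + 6*l) + 3 = 2 + l² + 6*l)
P(D) = 3 (P(D) = (½)*6 = 3)
a(6, 13) + (P(1)*Y(-4))*(-53) = 0 + (3*(2 + (-4)² + 6*(-4)))*(-53) = 0 + (3*(2 + 16 - 24))*(-53) = 0 + (3*(-6))*(-53) = 0 - 18*(-53) = 0 + 954 = 954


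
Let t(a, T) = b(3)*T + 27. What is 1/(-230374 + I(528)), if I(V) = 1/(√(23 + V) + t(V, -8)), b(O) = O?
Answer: -124862711/28765122875035 - √551/28765122875035 ≈ -4.3408e-6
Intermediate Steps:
t(a, T) = 27 + 3*T (t(a, T) = 3*T + 27 = 27 + 3*T)
I(V) = 1/(3 + √(23 + V)) (I(V) = 1/(√(23 + V) + (27 + 3*(-8))) = 1/(√(23 + V) + (27 - 24)) = 1/(√(23 + V) + 3) = 1/(3 + √(23 + V)))
1/(-230374 + I(528)) = 1/(-230374 + 1/(3 + √(23 + 528))) = 1/(-230374 + 1/(3 + √551))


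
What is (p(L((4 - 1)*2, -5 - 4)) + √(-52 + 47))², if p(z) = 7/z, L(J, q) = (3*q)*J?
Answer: (7 - 162*I*√5)²/26244 ≈ -4.9981 - 0.19324*I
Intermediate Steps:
L(J, q) = 3*J*q
(p(L((4 - 1)*2, -5 - 4)) + √(-52 + 47))² = (7/((3*((4 - 1)*2)*(-5 - 4))) + √(-52 + 47))² = (7/((3*(3*2)*(-9))) + √(-5))² = (7/((3*6*(-9))) + I*√5)² = (7/(-162) + I*√5)² = (7*(-1/162) + I*√5)² = (-7/162 + I*√5)²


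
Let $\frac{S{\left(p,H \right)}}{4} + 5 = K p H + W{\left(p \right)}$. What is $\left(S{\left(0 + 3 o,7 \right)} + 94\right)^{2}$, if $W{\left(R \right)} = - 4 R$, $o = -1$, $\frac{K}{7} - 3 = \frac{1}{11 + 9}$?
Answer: $\frac{69839449}{25} \approx 2.7936 \cdot 10^{6}$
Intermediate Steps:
$K = \frac{427}{20}$ ($K = 21 + \frac{7}{11 + 9} = 21 + \frac{7}{20} = \frac{427}{20} \approx 21.35$)
$S{\left(p,H \right)} = -20 - 16 p + \frac{427 H p}{5}$ ($S{\left(p,H \right)} = -20 + 4 \left(\frac{427 p}{20} H - 4 p\right) = -20 + 4 \left(\frac{427 H p}{20} - 4 p\right) = -20 + 4 \left(- 4 p + \frac{427 H p}{20}\right) = -20 + \left(- 16 p + \frac{427 H p}{5}\right) = -20 - 16 p + \frac{427 H p}{5}$)
$\left(S{\left(0 + 3 o,7 \right)} + 94\right)^{2} = \left(\left(-20 - 16 \left(0 + 3 \left(-1\right)\right) + \frac{427}{5} \cdot 7 \left(0 + 3 \left(-1\right)\right)\right) + 94\right)^{2} = \left(\left(-20 - 16 \left(0 - 3\right) + \frac{427}{5} \cdot 7 \left(0 - 3\right)\right) + 94\right)^{2} = \left(\left(-20 - -48 + \frac{427}{5} \cdot 7 \left(-3\right)\right) + 94\right)^{2} = \left(\left(-20 + 48 - \frac{8967}{5}\right) + 94\right)^{2} = \left(- \frac{8827}{5} + 94\right)^{2} = \left(- \frac{8357}{5}\right)^{2} = \frac{69839449}{25}$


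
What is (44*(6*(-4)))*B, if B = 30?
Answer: -31680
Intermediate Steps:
(44*(6*(-4)))*B = (44*(6*(-4)))*30 = (44*(-24))*30 = -1056*30 = -31680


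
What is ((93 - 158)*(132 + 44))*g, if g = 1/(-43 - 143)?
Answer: 5720/93 ≈ 61.505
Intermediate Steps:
g = -1/186 (g = 1/(-186) = -1/186 ≈ -0.0053763)
((93 - 158)*(132 + 44))*g = ((93 - 158)*(132 + 44))*(-1/186) = -65*176*(-1/186) = -11440*(-1/186) = 5720/93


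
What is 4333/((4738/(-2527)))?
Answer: -10949491/4738 ≈ -2311.0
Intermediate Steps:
4333/((4738/(-2527))) = 4333/((4738*(-1/2527))) = 4333/(-4738/2527) = 4333*(-2527/4738) = -10949491/4738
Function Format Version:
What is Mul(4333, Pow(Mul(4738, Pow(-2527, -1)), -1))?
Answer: Rational(-10949491, 4738) ≈ -2311.0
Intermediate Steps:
Mul(4333, Pow(Mul(4738, Pow(-2527, -1)), -1)) = Mul(4333, Pow(Mul(4738, Rational(-1, 2527)), -1)) = Mul(4333, Pow(Rational(-4738, 2527), -1)) = Mul(4333, Rational(-2527, 4738)) = Rational(-10949491, 4738)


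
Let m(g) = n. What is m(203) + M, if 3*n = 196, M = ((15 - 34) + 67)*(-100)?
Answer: -14204/3 ≈ -4734.7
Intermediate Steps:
M = -4800 (M = (-19 + 67)*(-100) = 48*(-100) = -4800)
n = 196/3 (n = (1/3)*196 = 196/3 ≈ 65.333)
m(g) = 196/3
m(203) + M = 196/3 - 4800 = -14204/3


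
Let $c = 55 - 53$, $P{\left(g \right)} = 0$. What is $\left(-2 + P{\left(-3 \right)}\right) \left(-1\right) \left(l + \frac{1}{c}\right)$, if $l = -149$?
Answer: $-297$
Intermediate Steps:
$c = 2$
$\left(-2 + P{\left(-3 \right)}\right) \left(-1\right) \left(l + \frac{1}{c}\right) = \left(-2 + 0\right) \left(-1\right) \left(-149 + \frac{1}{2}\right) = \left(-2\right) \left(-1\right) \left(-149 + \frac{1}{2}\right) = 2 \left(- \frac{297}{2}\right) = -297$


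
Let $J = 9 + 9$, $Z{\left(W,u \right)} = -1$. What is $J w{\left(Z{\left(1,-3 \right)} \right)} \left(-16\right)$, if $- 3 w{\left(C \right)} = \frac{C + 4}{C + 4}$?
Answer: $96$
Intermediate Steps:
$w{\left(C \right)} = - \frac{1}{3}$ ($w{\left(C \right)} = - \frac{\left(C + 4\right) \frac{1}{C + 4}}{3} = - \frac{\left(4 + C\right) \frac{1}{4 + C}}{3} = \left(- \frac{1}{3}\right) 1 = - \frac{1}{3}$)
$J = 18$
$J w{\left(Z{\left(1,-3 \right)} \right)} \left(-16\right) = 18 \left(- \frac{1}{3}\right) \left(-16\right) = \left(-6\right) \left(-16\right) = 96$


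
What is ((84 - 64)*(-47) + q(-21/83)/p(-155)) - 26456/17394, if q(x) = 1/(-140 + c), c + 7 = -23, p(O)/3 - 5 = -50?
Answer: -62641318301/66532050 ≈ -941.52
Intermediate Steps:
p(O) = -135 (p(O) = 15 + 3*(-50) = 15 - 150 = -135)
c = -30 (c = -7 - 23 = -30)
q(x) = -1/170 (q(x) = 1/(-140 - 30) = 1/(-170) = -1/170)
((84 - 64)*(-47) + q(-21/83)/p(-155)) - 26456/17394 = ((84 - 64)*(-47) - 1/170/(-135)) - 26456/17394 = (20*(-47) - 1/170*(-1/135)) - 26456*1/17394 = (-940 + 1/22950) - 13228/8697 = -21572999/22950 - 13228/8697 = -62641318301/66532050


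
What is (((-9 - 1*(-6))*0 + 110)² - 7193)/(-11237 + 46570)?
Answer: 4907/35333 ≈ 0.13888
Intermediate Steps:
(((-9 - 1*(-6))*0 + 110)² - 7193)/(-11237 + 46570) = (((-9 + 6)*0 + 110)² - 7193)/35333 = ((-3*0 + 110)² - 7193)*(1/35333) = ((0 + 110)² - 7193)*(1/35333) = (110² - 7193)*(1/35333) = (12100 - 7193)*(1/35333) = 4907*(1/35333) = 4907/35333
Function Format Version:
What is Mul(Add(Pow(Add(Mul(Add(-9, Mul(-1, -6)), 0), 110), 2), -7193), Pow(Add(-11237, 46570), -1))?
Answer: Rational(4907, 35333) ≈ 0.13888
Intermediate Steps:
Mul(Add(Pow(Add(Mul(Add(-9, Mul(-1, -6)), 0), 110), 2), -7193), Pow(Add(-11237, 46570), -1)) = Mul(Add(Pow(Add(Mul(Add(-9, 6), 0), 110), 2), -7193), Pow(35333, -1)) = Mul(Add(Pow(Add(Mul(-3, 0), 110), 2), -7193), Rational(1, 35333)) = Mul(Add(Pow(Add(0, 110), 2), -7193), Rational(1, 35333)) = Mul(Add(Pow(110, 2), -7193), Rational(1, 35333)) = Mul(Add(12100, -7193), Rational(1, 35333)) = Mul(4907, Rational(1, 35333)) = Rational(4907, 35333)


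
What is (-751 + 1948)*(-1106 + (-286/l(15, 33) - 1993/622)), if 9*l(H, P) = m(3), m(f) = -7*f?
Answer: -734581629/622 ≈ -1.1810e+6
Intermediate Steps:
l(H, P) = -7/3 (l(H, P) = (-7*3)/9 = (1/9)*(-21) = -7/3)
(-751 + 1948)*(-1106 + (-286/l(15, 33) - 1993/622)) = (-751 + 1948)*(-1106 + (-286/(-7/3) - 1993/622)) = 1197*(-1106 + (-286*(-3/7) - 1993*1/622)) = 1197*(-1106 + (858/7 - 1993/622)) = 1197*(-1106 + 519725/4354) = 1197*(-4295799/4354) = -734581629/622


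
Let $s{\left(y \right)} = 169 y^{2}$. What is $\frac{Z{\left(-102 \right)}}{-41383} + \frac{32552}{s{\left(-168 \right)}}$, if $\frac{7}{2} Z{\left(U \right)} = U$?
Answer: $\frac{14289487}{1897989912} \approx 0.0075287$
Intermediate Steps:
$Z{\left(U \right)} = \frac{2 U}{7}$
$\frac{Z{\left(-102 \right)}}{-41383} + \frac{32552}{s{\left(-168 \right)}} = \frac{\frac{2}{7} \left(-102\right)}{-41383} + \frac{32552}{169 \left(-168\right)^{2}} = \left(- \frac{204}{7}\right) \left(- \frac{1}{41383}\right) + \frac{32552}{169 \cdot 28224} = \frac{204}{289681} + \frac{32552}{4769856} = \frac{204}{289681} + 32552 \cdot \frac{1}{4769856} = \frac{204}{289681} + \frac{313}{45864} = \frac{14289487}{1897989912}$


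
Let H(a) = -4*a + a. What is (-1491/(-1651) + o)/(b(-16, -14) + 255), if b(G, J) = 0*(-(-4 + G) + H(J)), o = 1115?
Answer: 1842356/421005 ≈ 4.3761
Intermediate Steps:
H(a) = -3*a
b(G, J) = 0 (b(G, J) = 0*(-(-4 + G) - 3*J) = 0*((4 - G) - 3*J) = 0*(4 - G - 3*J) = 0)
(-1491/(-1651) + o)/(b(-16, -14) + 255) = (-1491/(-1651) + 1115)/(0 + 255) = (-1491*(-1/1651) + 1115)/255 = (1491/1651 + 1115)*(1/255) = (1842356/1651)*(1/255) = 1842356/421005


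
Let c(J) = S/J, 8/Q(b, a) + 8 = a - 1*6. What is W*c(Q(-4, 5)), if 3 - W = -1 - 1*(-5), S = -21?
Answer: -189/8 ≈ -23.625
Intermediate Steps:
Q(b, a) = 8/(-14 + a) (Q(b, a) = 8/(-8 + (a - 1*6)) = 8/(-8 + (a - 6)) = 8/(-8 + (-6 + a)) = 8/(-14 + a))
W = -1 (W = 3 - (-1 - 1*(-5)) = 3 - (-1 + 5) = 3 - 1*4 = 3 - 4 = -1)
c(J) = -21/J
W*c(Q(-4, 5)) = -(-21)/(8/(-14 + 5)) = -(-21)/(8/(-9)) = -(-21)/(8*(-1/9)) = -(-21)/(-8/9) = -(-21)*(-9)/8 = -1*189/8 = -189/8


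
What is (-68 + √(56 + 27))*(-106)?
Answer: 7208 - 106*√83 ≈ 6242.3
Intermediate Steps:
(-68 + √(56 + 27))*(-106) = (-68 + √83)*(-106) = 7208 - 106*√83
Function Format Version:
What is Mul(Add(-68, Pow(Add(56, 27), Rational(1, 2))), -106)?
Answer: Add(7208, Mul(-106, Pow(83, Rational(1, 2)))) ≈ 6242.3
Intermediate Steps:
Mul(Add(-68, Pow(Add(56, 27), Rational(1, 2))), -106) = Mul(Add(-68, Pow(83, Rational(1, 2))), -106) = Add(7208, Mul(-106, Pow(83, Rational(1, 2))))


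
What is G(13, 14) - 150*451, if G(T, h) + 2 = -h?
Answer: -67666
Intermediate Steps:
G(T, h) = -2 - h
G(13, 14) - 150*451 = (-2 - 1*14) - 150*451 = (-2 - 14) - 67650 = -16 - 67650 = -67666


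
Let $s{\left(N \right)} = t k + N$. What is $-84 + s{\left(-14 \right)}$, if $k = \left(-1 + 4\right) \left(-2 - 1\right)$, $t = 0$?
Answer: $-98$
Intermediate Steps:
$k = -9$ ($k = 3 \left(-3\right) = -9$)
$s{\left(N \right)} = N$ ($s{\left(N \right)} = 0 \left(-9\right) + N = 0 + N = N$)
$-84 + s{\left(-14 \right)} = -84 - 14 = -98$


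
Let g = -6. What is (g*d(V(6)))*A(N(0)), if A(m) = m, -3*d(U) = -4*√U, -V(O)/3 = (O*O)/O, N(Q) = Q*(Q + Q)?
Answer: 0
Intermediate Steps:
N(Q) = 2*Q² (N(Q) = Q*(2*Q) = 2*Q²)
V(O) = -3*O (V(O) = -3*O*O/O = -3*O²/O = -3*O)
d(U) = 4*√U/3 (d(U) = -(-4)*√U/3 = 4*√U/3)
(g*d(V(6)))*A(N(0)) = (-8*√(-3*6))*(2*0²) = (-8*√(-18))*(2*0) = -8*3*I*√2*0 = -24*I*√2*0 = 0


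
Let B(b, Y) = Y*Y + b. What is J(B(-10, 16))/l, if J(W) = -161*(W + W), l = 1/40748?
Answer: -3227730576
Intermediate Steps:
B(b, Y) = b + Y**2 (B(b, Y) = Y**2 + b = b + Y**2)
l = 1/40748 ≈ 2.4541e-5
J(W) = -322*W
J(B(-10, 16))/l = (-322*(-10 + 16**2))/(1/40748) = -322*(-10 + 256)*40748 = -322*246*40748 = -79212*40748 = -3227730576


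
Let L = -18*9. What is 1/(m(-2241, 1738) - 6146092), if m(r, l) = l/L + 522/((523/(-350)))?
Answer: -42363/260382148583 ≈ -1.6270e-7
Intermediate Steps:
L = -162
m(r, l) = -182700/523 - l/162 (m(r, l) = l/(-162) + 522/((523/(-350))) = l*(-1/162) + 522/((523*(-1/350))) = -l/162 + 522/(-523/350) = -l/162 + 522*(-350/523) = -l/162 - 182700/523 = -182700/523 - l/162)
1/(m(-2241, 1738) - 6146092) = 1/((-182700/523 - 1/162*1738) - 6146092) = 1/((-182700/523 - 869/81) - 6146092) = 1/(-15253187/42363 - 6146092) = 1/(-260382148583/42363) = -42363/260382148583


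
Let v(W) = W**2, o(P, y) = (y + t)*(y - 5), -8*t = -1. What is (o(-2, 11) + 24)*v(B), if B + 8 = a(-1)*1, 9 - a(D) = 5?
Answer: 1452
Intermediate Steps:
t = 1/8 (t = -1/8*(-1) = 1/8 ≈ 0.12500)
a(D) = 4 (a(D) = 9 - 1*5 = 9 - 5 = 4)
B = -4 (B = -8 + 4*1 = -8 + 4 = -4)
o(P, y) = (-5 + y)*(1/8 + y) (o(P, y) = (y + 1/8)*(y - 5) = (1/8 + y)*(-5 + y) = (-5 + y)*(1/8 + y))
(o(-2, 11) + 24)*v(B) = ((-5/8 + 11**2 - 39/8*11) + 24)*(-4)**2 = ((-5/8 + 121 - 429/8) + 24)*16 = (267/4 + 24)*16 = (363/4)*16 = 1452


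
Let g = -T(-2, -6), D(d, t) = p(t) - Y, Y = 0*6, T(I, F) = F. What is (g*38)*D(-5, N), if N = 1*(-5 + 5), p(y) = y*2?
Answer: 0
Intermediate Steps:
Y = 0
p(y) = 2*y
N = 0 (N = 1*0 = 0)
D(d, t) = 2*t (D(d, t) = 2*t - 1*0 = 2*t + 0 = 2*t)
g = 6 (g = -1*(-6) = 6)
(g*38)*D(-5, N) = (6*38)*(2*0) = 228*0 = 0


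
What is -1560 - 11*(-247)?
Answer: 1157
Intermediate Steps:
-1560 - 11*(-247) = -1560 - 1*(-2717) = -1560 + 2717 = 1157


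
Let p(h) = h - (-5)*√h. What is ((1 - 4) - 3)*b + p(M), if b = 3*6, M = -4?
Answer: -112 + 10*I ≈ -112.0 + 10.0*I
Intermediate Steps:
b = 18
p(h) = h + 5*√h
((1 - 4) - 3)*b + p(M) = ((1 - 4) - 3)*18 + (-4 + 5*√(-4)) = (-3 - 3)*18 + (-4 + 5*(2*I)) = -6*18 + (-4 + 10*I) = -108 + (-4 + 10*I) = -112 + 10*I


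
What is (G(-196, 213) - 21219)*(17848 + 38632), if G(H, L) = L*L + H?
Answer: 1352921920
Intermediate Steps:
G(H, L) = H + L² (G(H, L) = L² + H = H + L²)
(G(-196, 213) - 21219)*(17848 + 38632) = ((-196 + 213²) - 21219)*(17848 + 38632) = ((-196 + 45369) - 21219)*56480 = (45173 - 21219)*56480 = 23954*56480 = 1352921920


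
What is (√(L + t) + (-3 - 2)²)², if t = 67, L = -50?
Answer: (25 + √17)² ≈ 848.16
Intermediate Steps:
(√(L + t) + (-3 - 2)²)² = (√(-50 + 67) + (-3 - 2)²)² = (√17 + (-5)²)² = (√17 + 25)² = (25 + √17)²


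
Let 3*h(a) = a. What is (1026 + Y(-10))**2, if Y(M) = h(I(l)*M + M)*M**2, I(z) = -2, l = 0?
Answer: 16630084/9 ≈ 1.8478e+6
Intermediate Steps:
h(a) = a/3
Y(M) = -M**3/3 (Y(M) = ((-2*M + M)/3)*M**2 = ((-M)/3)*M**2 = (-M/3)*M**2 = -M**3/3)
(1026 + Y(-10))**2 = (1026 - 1/3*(-10)**3)**2 = (1026 - 1/3*(-1000))**2 = (1026 + 1000/3)**2 = (4078/3)**2 = 16630084/9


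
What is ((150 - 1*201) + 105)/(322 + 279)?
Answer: 54/601 ≈ 0.089850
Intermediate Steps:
((150 - 1*201) + 105)/(322 + 279) = ((150 - 201) + 105)/601 = (-51 + 105)*(1/601) = 54*(1/601) = 54/601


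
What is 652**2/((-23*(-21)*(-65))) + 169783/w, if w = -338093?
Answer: -21293574851/1516347105 ≈ -14.043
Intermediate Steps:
652**2/((-23*(-21)*(-65))) + 169783/w = 652**2/((-23*(-21)*(-65))) + 169783/(-338093) = 425104/((483*(-65))) + 169783*(-1/338093) = 425104/(-31395) - 169783/338093 = 425104*(-1/31395) - 169783/338093 = -425104/31395 - 169783/338093 = -21293574851/1516347105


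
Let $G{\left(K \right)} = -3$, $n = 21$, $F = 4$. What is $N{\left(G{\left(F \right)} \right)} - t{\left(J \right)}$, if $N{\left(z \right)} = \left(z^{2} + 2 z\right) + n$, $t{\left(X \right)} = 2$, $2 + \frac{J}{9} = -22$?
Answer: $22$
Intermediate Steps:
$J = -216$ ($J = -18 + 9 \left(-22\right) = -18 - 198 = -216$)
$N{\left(z \right)} = 21 + z^{2} + 2 z$ ($N{\left(z \right)} = \left(z^{2} + 2 z\right) + 21 = 21 + z^{2} + 2 z$)
$N{\left(G{\left(F \right)} \right)} - t{\left(J \right)} = \left(21 + \left(-3\right)^{2} + 2 \left(-3\right)\right) - 2 = \left(21 + 9 - 6\right) - 2 = 24 - 2 = 22$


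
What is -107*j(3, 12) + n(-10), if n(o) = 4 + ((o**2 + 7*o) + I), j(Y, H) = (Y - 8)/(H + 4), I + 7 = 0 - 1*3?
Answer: 919/16 ≈ 57.438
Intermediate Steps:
I = -10 (I = -7 + (0 - 1*3) = -7 + (0 - 3) = -7 - 3 = -10)
j(Y, H) = (-8 + Y)/(4 + H)
n(o) = -6 + o**2 + 7*o (n(o) = 4 + ((o**2 + 7*o) - 10) = 4 + (-10 + o**2 + 7*o) = -6 + o**2 + 7*o)
-107*j(3, 12) + n(-10) = -107*(-8 + 3)/(4 + 12) + (-6 + (-10)**2 + 7*(-10)) = -107*(-5)/16 + (-6 + 100 - 70) = -107*(-5)/16 + 24 = -107*(-5/16) + 24 = 535/16 + 24 = 919/16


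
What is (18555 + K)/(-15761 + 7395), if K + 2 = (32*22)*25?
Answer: -36153/8366 ≈ -4.3214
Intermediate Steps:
K = 17598 (K = -2 + (32*22)*25 = -2 + 704*25 = -2 + 17600 = 17598)
(18555 + K)/(-15761 + 7395) = (18555 + 17598)/(-15761 + 7395) = 36153/(-8366) = 36153*(-1/8366) = -36153/8366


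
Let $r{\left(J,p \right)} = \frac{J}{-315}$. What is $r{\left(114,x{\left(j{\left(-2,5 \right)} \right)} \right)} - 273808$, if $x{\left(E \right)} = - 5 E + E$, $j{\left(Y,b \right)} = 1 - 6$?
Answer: $- \frac{28749878}{105} \approx -2.7381 \cdot 10^{5}$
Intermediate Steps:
$j{\left(Y,b \right)} = -5$ ($j{\left(Y,b \right)} = 1 - 6 = -5$)
$x{\left(E \right)} = - 4 E$
$r{\left(J,p \right)} = - \frac{J}{315}$ ($r{\left(J,p \right)} = J \left(- \frac{1}{315}\right) = - \frac{J}{315}$)
$r{\left(114,x{\left(j{\left(-2,5 \right)} \right)} \right)} - 273808 = \left(- \frac{1}{315}\right) 114 - 273808 = - \frac{38}{105} - 273808 = - \frac{28749878}{105}$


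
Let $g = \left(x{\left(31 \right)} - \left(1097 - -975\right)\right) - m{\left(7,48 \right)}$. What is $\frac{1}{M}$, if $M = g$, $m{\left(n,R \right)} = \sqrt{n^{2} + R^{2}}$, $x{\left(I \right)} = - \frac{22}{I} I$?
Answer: $- \frac{2094}{4382483} + \frac{\sqrt{2353}}{4382483} \approx -0.00046674$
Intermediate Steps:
$x{\left(I \right)} = -22$
$m{\left(n,R \right)} = \sqrt{R^{2} + n^{2}}$
$g = -2094 - \sqrt{2353}$ ($g = \left(-22 - \left(1097 - -975\right)\right) - \sqrt{48^{2} + 7^{2}} = \left(-22 - \left(1097 + 975\right)\right) - \sqrt{2304 + 49} = \left(-22 - 2072\right) - \sqrt{2353} = -2094 - \sqrt{2353} \approx -2142.5$)
$M = -2094 - \sqrt{2353} \approx -2142.5$
$\frac{1}{M} = \frac{1}{-2094 - \sqrt{2353}}$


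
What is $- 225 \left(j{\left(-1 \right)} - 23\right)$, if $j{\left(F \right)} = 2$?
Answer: $4725$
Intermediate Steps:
$- 225 \left(j{\left(-1 \right)} - 23\right) = - 225 \left(2 - 23\right) = \left(-225\right) \left(-21\right) = 4725$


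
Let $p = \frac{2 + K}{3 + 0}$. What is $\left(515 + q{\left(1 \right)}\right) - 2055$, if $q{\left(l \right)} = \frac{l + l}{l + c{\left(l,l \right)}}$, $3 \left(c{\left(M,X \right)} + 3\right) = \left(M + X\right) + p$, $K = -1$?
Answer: $- \frac{16958}{11} \approx -1541.6$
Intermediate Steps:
$p = \frac{1}{3}$ ($p = \frac{2 - 1}{3 + 0} = 1 \cdot \frac{1}{3} = \frac{1}{3} \approx 0.33333$)
$c{\left(M,X \right)} = - \frac{26}{9} + \frac{M}{3} + \frac{X}{3}$ ($c{\left(M,X \right)} = -3 + \frac{\left(M + X\right) + \frac{1}{3}}{3} = -3 + \frac{\frac{1}{3} + M + X}{3} = -3 + \left(\frac{1}{9} + \frac{M}{3} + \frac{X}{3}\right) = - \frac{26}{9} + \frac{M}{3} + \frac{X}{3}$)
$q{\left(l \right)} = \frac{2 l}{- \frac{26}{9} + \frac{5 l}{3}}$ ($q{\left(l \right)} = \frac{l + l}{l + \left(- \frac{26}{9} + \frac{l}{3} + \frac{l}{3}\right)} = \frac{2 l}{l + \left(- \frac{26}{9} + \frac{2 l}{3}\right)} = \frac{2 l}{- \frac{26}{9} + \frac{5 l}{3}}$)
$\left(515 + q{\left(1 \right)}\right) - 2055 = \left(515 + 18 \cdot 1 \frac{1}{-26 + 15 \cdot 1}\right) - 2055 = \left(515 + 18 \cdot 1 \frac{1}{-26 + 15}\right) - 2055 = \left(515 + 18 \cdot 1 \frac{1}{-11}\right) - 2055 = \left(515 + 18 \cdot 1 \left(- \frac{1}{11}\right)\right) - 2055 = \left(515 - \frac{18}{11}\right) - 2055 = \frac{5647}{11} - 2055 = - \frac{16958}{11}$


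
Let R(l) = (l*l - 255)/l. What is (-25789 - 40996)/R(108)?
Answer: -2404260/3803 ≈ -632.20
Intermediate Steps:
R(l) = (-255 + l**2)/l (R(l) = (l**2 - 255)/l = (-255 + l**2)/l)
(-25789 - 40996)/R(108) = (-25789 - 40996)/(108 - 255/108) = -66785/(108 - 255*1/108) = -66785/(108 - 85/36) = -66785/3803/36 = -66785*36/3803 = -2404260/3803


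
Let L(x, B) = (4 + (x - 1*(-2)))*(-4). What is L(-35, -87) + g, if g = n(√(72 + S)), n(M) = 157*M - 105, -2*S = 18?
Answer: 11 + 471*√7 ≈ 1257.1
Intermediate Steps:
S = -9 (S = -½*18 = -9)
L(x, B) = -24 - 4*x (L(x, B) = (4 + (x + 2))*(-4) = (4 + (2 + x))*(-4) = (6 + x)*(-4) = -24 - 4*x)
n(M) = -105 + 157*M
g = -105 + 471*√7 (g = -105 + 157*√(72 - 9) = -105 + 157*√63 = -105 + 157*(3*√7) = -105 + 471*√7 ≈ 1141.1)
L(-35, -87) + g = (-24 - 4*(-35)) + (-105 + 471*√7) = (-24 + 140) + (-105 + 471*√7) = 116 + (-105 + 471*√7) = 11 + 471*√7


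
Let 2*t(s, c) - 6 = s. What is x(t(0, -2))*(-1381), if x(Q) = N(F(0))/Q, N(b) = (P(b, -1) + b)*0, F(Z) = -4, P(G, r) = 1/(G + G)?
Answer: 0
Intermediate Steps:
P(G, r) = 1/(2*G)
t(s, c) = 3 + s/2
N(b) = 0 (N(b) = (1/(2*b) + b)*0 = (b + 1/(2*b))*0 = 0)
x(Q) = 0 (x(Q) = 0/Q = 0)
x(t(0, -2))*(-1381) = 0*(-1381) = 0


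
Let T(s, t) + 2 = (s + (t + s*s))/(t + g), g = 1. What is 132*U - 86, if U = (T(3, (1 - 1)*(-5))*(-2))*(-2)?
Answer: 5194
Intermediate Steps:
T(s, t) = -2 + (s + t + s²)/(1 + t) (T(s, t) = -2 + (s + (t + s*s))/(t + 1) = -2 + (s + (t + s²))/(1 + t) = -2 + (s + t + s²)/(1 + t))
U = 40 (U = (((-2 + 3 + 3² - (1 - 1)*(-5))/(1 + (1 - 1)*(-5)))*(-2))*(-2) = (((-2 + 3 + 9 - 0*(-5))/(1 + 0*(-5)))*(-2))*(-2) = (((-2 + 3 + 9 - 1*0)/(1 + 0))*(-2))*(-2) = (((-2 + 3 + 9 + 0)/1)*(-2))*(-2) = ((1*10)*(-2))*(-2) = (10*(-2))*(-2) = -20*(-2) = 40)
132*U - 86 = 132*40 - 86 = 5280 - 86 = 5194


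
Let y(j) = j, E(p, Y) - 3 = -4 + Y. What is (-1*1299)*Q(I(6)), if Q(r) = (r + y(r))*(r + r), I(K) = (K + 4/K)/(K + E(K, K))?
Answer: -692800/363 ≈ -1908.5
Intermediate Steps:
E(p, Y) = -1 + Y (E(p, Y) = 3 + (-4 + Y) = -1 + Y)
I(K) = (K + 4/K)/(-1 + 2*K) (I(K) = (K + 4/K)/(K + (-1 + K)) = (K + 4/K)/(-1 + 2*K))
Q(r) = 4*r² (Q(r) = (r + r)*(r + r) = (2*r)*(2*r) = 4*r²)
(-1*1299)*Q(I(6)) = (-1*1299)*(4*((4 + 6²)/(6*(-1 + 2*6)))²) = -5196*((4 + 36)/(6*(-1 + 12)))² = -5196*((⅙)*40/11)² = -5196*((⅙)*(1/11)*40)² = -5196*(20/33)² = -5196*400/1089 = -1299*1600/1089 = -692800/363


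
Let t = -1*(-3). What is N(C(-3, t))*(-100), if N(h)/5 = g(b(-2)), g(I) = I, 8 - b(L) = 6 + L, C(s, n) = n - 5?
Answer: -2000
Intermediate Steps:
t = 3
C(s, n) = -5 + n
b(L) = 2 - L (b(L) = 8 - (6 + L) = 8 + (-6 - L) = 2 - L)
N(h) = 20 (N(h) = 5*(2 - 1*(-2)) = 5*(2 + 2) = 5*4 = 20)
N(C(-3, t))*(-100) = 20*(-100) = -2000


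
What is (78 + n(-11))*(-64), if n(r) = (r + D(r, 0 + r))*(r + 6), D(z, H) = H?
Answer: -12032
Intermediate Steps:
n(r) = 2*r*(6 + r) (n(r) = (r + (0 + r))*(r + 6) = (r + r)*(6 + r) = (2*r)*(6 + r) = 2*r*(6 + r))
(78 + n(-11))*(-64) = (78 + 2*(-11)*(6 - 11))*(-64) = (78 + 2*(-11)*(-5))*(-64) = (78 + 110)*(-64) = 188*(-64) = -12032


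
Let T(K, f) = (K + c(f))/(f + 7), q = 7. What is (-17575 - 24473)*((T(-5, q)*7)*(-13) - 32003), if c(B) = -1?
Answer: 1344022272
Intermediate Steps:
T(K, f) = (-1 + K)/(7 + f) (T(K, f) = (K - 1)/(f + 7) = (-1 + K)/(7 + f))
(-17575 - 24473)*((T(-5, q)*7)*(-13) - 32003) = (-17575 - 24473)*((((-1 - 5)/(7 + 7))*7)*(-13) - 32003) = -42048*(((-6/14)*7)*(-13) - 32003) = -42048*((((1/14)*(-6))*7)*(-13) - 32003) = -42048*(-3/7*7*(-13) - 32003) = -42048*(-3*(-13) - 32003) = -42048*(39 - 32003) = -42048*(-31964) = 1344022272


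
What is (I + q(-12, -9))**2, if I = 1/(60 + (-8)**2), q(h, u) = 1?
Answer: 15625/15376 ≈ 1.0162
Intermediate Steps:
I = 1/124 (I = 1/(60 + 64) = 1/124 ≈ 0.0080645)
(I + q(-12, -9))**2 = (1/124 + 1)**2 = (125/124)**2 = 15625/15376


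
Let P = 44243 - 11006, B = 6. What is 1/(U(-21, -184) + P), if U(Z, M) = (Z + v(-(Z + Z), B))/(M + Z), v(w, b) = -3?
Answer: 205/6813609 ≈ 3.0087e-5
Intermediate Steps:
P = 33237
U(Z, M) = (-3 + Z)/(M + Z) (U(Z, M) = (Z - 3)/(M + Z) = (-3 + Z)/(M + Z))
1/(U(-21, -184) + P) = 1/((-3 - 21)/(-184 - 21) + 33237) = 1/(-24/(-205) + 33237) = 1/(-1/205*(-24) + 33237) = 1/(24/205 + 33237) = 1/(6813609/205) = 205/6813609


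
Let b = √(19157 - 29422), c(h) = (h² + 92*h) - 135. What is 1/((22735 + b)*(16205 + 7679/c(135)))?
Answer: 23121495/8518738273823407 - 1017*I*√10265/8518738273823407 ≈ 2.7142e-9 - 1.2096e-11*I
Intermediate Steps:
c(h) = -135 + h² + 92*h
b = I*√10265 (b = √(-10265) = I*√10265 ≈ 101.32*I)
1/((22735 + b)*(16205 + 7679/c(135))) = 1/((22735 + I*√10265)*(16205 + 7679/(-135 + 135² + 92*135))) = 1/((22735 + I*√10265)*(16205 + 7679/(-135 + 18225 + 12420))) = 1/((22735 + I*√10265)*(16205 + 7679/30510)) = 1/((22735 + I*√10265)*(494422229/30510)) = (30510/494422229)/(22735 + I*√10265) = 30510/(494422229*(22735 + I*√10265))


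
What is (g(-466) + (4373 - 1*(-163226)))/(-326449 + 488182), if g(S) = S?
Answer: 55711/53911 ≈ 1.0334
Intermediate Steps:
(g(-466) + (4373 - 1*(-163226)))/(-326449 + 488182) = (-466 + (4373 - 1*(-163226)))/(-326449 + 488182) = (-466 + (4373 + 163226))/161733 = (-466 + 167599)*(1/161733) = 167133*(1/161733) = 55711/53911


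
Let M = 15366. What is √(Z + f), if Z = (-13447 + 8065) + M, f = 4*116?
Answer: 4*√653 ≈ 102.22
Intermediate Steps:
f = 464
Z = 9984 (Z = (-13447 + 8065) + 15366 = -5382 + 15366 = 9984)
√(Z + f) = √(9984 + 464) = √10448 = 4*√653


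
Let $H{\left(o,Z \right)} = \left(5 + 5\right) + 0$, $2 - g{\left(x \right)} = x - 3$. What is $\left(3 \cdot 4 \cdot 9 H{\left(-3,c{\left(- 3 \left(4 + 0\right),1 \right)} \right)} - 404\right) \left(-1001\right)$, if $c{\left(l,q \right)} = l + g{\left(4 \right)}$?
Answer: $-676676$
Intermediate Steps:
$g{\left(x \right)} = 5 - x$ ($g{\left(x \right)} = 2 - \left(x - 3\right) = 2 - \left(-3 + x\right) = 5 - x$)
$c{\left(l,q \right)} = 1 + l$ ($c{\left(l,q \right)} = l + \left(5 - 4\right) = l + 1 = 1 + l$)
$H{\left(o,Z \right)} = 10$ ($H{\left(o,Z \right)} = 10 + 0 = 10$)
$\left(3 \cdot 4 \cdot 9 H{\left(-3,c{\left(- 3 \left(4 + 0\right),1 \right)} \right)} - 404\right) \left(-1001\right) = \left(3 \cdot 4 \cdot 9 \cdot 10 - 404\right) \left(-1001\right) = \left(12 \cdot 9 \cdot 10 - 404\right) \left(-1001\right) = \left(108 \cdot 10 - 404\right) \left(-1001\right) = \left(1080 - 404\right) \left(-1001\right) = 676 \left(-1001\right) = -676676$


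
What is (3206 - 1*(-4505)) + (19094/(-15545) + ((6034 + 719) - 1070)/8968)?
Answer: 1074888802403/139407560 ≈ 7710.4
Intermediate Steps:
(3206 - 1*(-4505)) + (19094/(-15545) + ((6034 + 719) - 1070)/8968) = (3206 + 4505) + (19094*(-1/15545) + (6753 - 1070)*(1/8968)) = 7711 + (-19094/15545 + 5683*(1/8968)) = 7711 + (-19094/15545 + 5683/8968) = 7711 - 82892757/139407560 = 1074888802403/139407560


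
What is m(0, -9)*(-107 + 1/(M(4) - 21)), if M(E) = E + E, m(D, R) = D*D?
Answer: 0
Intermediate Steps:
m(D, R) = D²
M(E) = 2*E
m(0, -9)*(-107 + 1/(M(4) - 21)) = 0²*(-107 + 1/(2*4 - 21)) = 0*(-107 + 1/(8 - 21)) = 0*(-107 + 1/(-13)) = 0*(-107 - 1/13) = 0*(-1392/13) = 0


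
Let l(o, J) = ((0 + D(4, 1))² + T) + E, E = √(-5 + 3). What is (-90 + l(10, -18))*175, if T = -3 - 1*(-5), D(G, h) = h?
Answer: -15225 + 175*I*√2 ≈ -15225.0 + 247.49*I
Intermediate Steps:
T = 2 (T = -3 + 5 = 2)
E = I*√2 (E = √(-2) = I*√2 ≈ 1.4142*I)
l(o, J) = 3 + I*√2 (l(o, J) = ((0 + 1)² + 2) + I*√2 = (1² + 2) + I*√2 = (1 + 2) + I*√2 = 3 + I*√2)
(-90 + l(10, -18))*175 = (-90 + (3 + I*√2))*175 = (-87 + I*√2)*175 = -15225 + 175*I*√2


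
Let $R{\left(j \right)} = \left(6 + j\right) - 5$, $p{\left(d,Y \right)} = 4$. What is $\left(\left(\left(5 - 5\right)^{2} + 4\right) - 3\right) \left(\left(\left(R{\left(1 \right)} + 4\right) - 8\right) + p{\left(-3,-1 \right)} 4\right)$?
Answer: $14$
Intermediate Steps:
$R{\left(j \right)} = 1 + j$
$\left(\left(\left(5 - 5\right)^{2} + 4\right) - 3\right) \left(\left(\left(R{\left(1 \right)} + 4\right) - 8\right) + p{\left(-3,-1 \right)} 4\right) = \left(\left(\left(5 - 5\right)^{2} + 4\right) - 3\right) \left(\left(\left(\left(1 + 1\right) + 4\right) - 8\right) + 4 \cdot 4\right) = \left(\left(0^{2} + 4\right) - 3\right) \left(\left(\left(2 + 4\right) - 8\right) + 16\right) = \left(\left(0 + 4\right) - 3\right) \left(\left(6 - 8\right) + 16\right) = \left(4 - 3\right) \left(-2 + 16\right) = 1 \cdot 14 = 14$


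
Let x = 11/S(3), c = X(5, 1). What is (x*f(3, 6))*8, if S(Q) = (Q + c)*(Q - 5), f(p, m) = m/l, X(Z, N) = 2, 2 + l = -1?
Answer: 88/5 ≈ 17.600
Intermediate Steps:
l = -3 (l = -2 - 1 = -3)
c = 2
f(p, m) = -m/3 (f(p, m) = m/(-3) = m*(-⅓) = -m/3)
S(Q) = (-5 + Q)*(2 + Q) (S(Q) = (Q + 2)*(Q - 5) = (2 + Q)*(-5 + Q) = (-5 + Q)*(2 + Q))
x = -11/10 (x = 11/(-10 + 3² - 3*3) = 11/(-10 + 9 - 9) = 11/(-10) = 11*(-⅒) = -11/10 ≈ -1.1000)
(x*f(3, 6))*8 = -(-11)*6/30*8 = -11/10*(-2)*8 = (11/5)*8 = 88/5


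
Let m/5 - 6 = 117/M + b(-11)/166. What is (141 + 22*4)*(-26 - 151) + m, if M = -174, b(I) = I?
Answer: -97499611/2407 ≈ -40507.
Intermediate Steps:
m = 63320/2407 (m = 30 + 5*(117/(-174) - 11/166) = 30 + 5*(117*(-1/174) - 11*1/166) = 30 + 5*(-39/58 - 11/166) = 30 + 5*(-1778/2407) = 30 - 8890/2407 = 63320/2407 ≈ 26.307)
(141 + 22*4)*(-26 - 151) + m = (141 + 22*4)*(-26 - 151) + 63320/2407 = (141 + 88)*(-177) + 63320/2407 = 229*(-177) + 63320/2407 = -40533 + 63320/2407 = -97499611/2407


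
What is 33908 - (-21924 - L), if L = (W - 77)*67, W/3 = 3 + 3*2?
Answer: 52482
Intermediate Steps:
W = 27 (W = 3*(3 + 3*2) = 3*(3 + 6) = 3*9 = 27)
L = -3350 (L = (27 - 77)*67 = -50*67 = -3350)
33908 - (-21924 - L) = 33908 - (-21924 - 1*(-3350)) = 33908 - (-21924 + 3350) = 33908 - 1*(-18574) = 33908 + 18574 = 52482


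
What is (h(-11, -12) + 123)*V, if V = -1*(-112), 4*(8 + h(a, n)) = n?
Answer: 12544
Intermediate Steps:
h(a, n) = -8 + n/4
V = 112
(h(-11, -12) + 123)*V = ((-8 + (1/4)*(-12)) + 123)*112 = ((-8 - 3) + 123)*112 = (-11 + 123)*112 = 112*112 = 12544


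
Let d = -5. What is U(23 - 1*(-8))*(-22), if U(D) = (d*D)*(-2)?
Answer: -6820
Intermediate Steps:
U(D) = 10*D (U(D) = -5*D*(-2) = 10*D)
U(23 - 1*(-8))*(-22) = (10*(23 - 1*(-8)))*(-22) = (10*(23 + 8))*(-22) = (10*31)*(-22) = 310*(-22) = -6820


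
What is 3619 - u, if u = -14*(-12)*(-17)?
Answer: 6475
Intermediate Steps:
u = -2856 (u = 168*(-17) = -2856)
3619 - u = 3619 - 1*(-2856) = 3619 + 2856 = 6475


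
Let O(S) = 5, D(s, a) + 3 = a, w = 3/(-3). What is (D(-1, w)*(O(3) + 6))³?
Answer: -85184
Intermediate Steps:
w = -1 (w = 3*(-⅓) = -1)
D(s, a) = -3 + a
(D(-1, w)*(O(3) + 6))³ = ((-3 - 1)*(5 + 6))³ = (-4*11)³ = (-44)³ = -85184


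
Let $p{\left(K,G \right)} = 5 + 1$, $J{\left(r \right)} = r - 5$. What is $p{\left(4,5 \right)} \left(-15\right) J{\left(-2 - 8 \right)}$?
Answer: $1350$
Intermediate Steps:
$J{\left(r \right)} = -5 + r$
$p{\left(K,G \right)} = 6$
$p{\left(4,5 \right)} \left(-15\right) J{\left(-2 - 8 \right)} = 6 \left(-15\right) \left(-5 - 10\right) = - 90 \left(-5 - 10\right) = \left(-90\right) \left(-15\right) = 1350$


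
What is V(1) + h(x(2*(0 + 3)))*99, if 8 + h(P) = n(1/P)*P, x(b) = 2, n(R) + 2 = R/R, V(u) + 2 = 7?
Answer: -985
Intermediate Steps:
V(u) = 5 (V(u) = -2 + 7 = 5)
n(R) = -1 (n(R) = -2 + R/R = -2 + 1 = -1)
h(P) = -8 - P
V(1) + h(x(2*(0 + 3)))*99 = 5 + (-8 - 1*2)*99 = 5 + (-8 - 2)*99 = 5 - 10*99 = 5 - 990 = -985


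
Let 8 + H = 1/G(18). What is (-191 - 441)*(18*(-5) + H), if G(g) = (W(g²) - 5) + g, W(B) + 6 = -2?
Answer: 309048/5 ≈ 61810.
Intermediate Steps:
W(B) = -8 (W(B) = -6 - 2 = -8)
G(g) = -13 + g (G(g) = (-8 - 5) + g = -13 + g)
H = -39/5 (H = -8 + 1/(-13 + 18) = -8 + 1/5 = -8 + ⅕ = -39/5 ≈ -7.8000)
(-191 - 441)*(18*(-5) + H) = (-191 - 441)*(18*(-5) - 39/5) = -632*(-90 - 39/5) = -632*(-489/5) = 309048/5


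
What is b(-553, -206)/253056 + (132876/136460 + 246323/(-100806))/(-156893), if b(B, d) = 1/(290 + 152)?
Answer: 1849360258399597/197220841272758800640 ≈ 9.3771e-6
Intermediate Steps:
b(B, d) = 1/442
b(-553, -206)/253056 + (132876/136460 + 246323/(-100806))/(-156893) = (1/442)/253056 + (132876/136460 + 246323/(-100806))/(-156893) = (1/442)*(1/253056) + (132876*(1/136460) + 246323*(-1/100806))*(-1/156893) = 1/111850752 + (33219/34115 - 246323/100806)*(-1/156893) = 1/111850752 - 5054634631/3438996690*(-1/156893) = 1/111850752 + 5054634631/539554507684170 = 1849360258399597/197220841272758800640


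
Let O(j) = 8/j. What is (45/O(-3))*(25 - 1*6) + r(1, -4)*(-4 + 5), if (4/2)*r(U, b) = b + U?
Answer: -2577/8 ≈ -322.13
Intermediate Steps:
r(U, b) = U/2 + b/2 (r(U, b) = (b + U)/2 = (U + b)/2 = U/2 + b/2)
(45/O(-3))*(25 - 1*6) + r(1, -4)*(-4 + 5) = (45/((8/(-3))))*(25 - 1*6) + ((½)*1 + (½)*(-4))*(-4 + 5) = (45/((8*(-⅓))))*(25 - 6) + (½ - 2)*1 = (45/(-8/3))*19 - 3/2*1 = (45*(-3/8))*19 - 3/2 = -135/8*19 - 3/2 = -2565/8 - 3/2 = -2577/8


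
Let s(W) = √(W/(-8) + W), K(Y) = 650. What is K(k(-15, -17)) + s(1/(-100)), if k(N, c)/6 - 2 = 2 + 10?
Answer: 650 + I*√14/40 ≈ 650.0 + 0.093541*I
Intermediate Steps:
k(N, c) = 84 (k(N, c) = 12 + 6*(2 + 10) = 12 + 6*12 = 12 + 72 = 84)
s(W) = √14*√W/4 (s(W) = √(W*(-⅛) + W) = √(-W/8 + W) = √(7*W/8) = √14*√W/4)
K(k(-15, -17)) + s(1/(-100)) = 650 + √14*√(1/(-100))/4 = 650 + √14*√(-1/100)/4 = 650 + √14*(I/10)/4 = 650 + I*√14/40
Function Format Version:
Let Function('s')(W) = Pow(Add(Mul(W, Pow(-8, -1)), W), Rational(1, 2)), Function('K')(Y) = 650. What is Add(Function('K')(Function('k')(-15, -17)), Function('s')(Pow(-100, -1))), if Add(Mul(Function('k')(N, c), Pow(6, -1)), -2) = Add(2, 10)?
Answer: Add(650, Mul(Rational(1, 40), I, Pow(14, Rational(1, 2)))) ≈ Add(650.00, Mul(0.093541, I))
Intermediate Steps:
Function('k')(N, c) = 84 (Function('k')(N, c) = Add(12, Mul(6, Add(2, 10))) = Add(12, Mul(6, 12)) = Add(12, 72) = 84)
Function('s')(W) = Mul(Rational(1, 4), Pow(14, Rational(1, 2)), Pow(W, Rational(1, 2))) (Function('s')(W) = Pow(Add(Mul(W, Rational(-1, 8)), W), Rational(1, 2)) = Pow(Add(Mul(Rational(-1, 8), W), W), Rational(1, 2)) = Pow(Mul(Rational(7, 8), W), Rational(1, 2)) = Mul(Rational(1, 4), Pow(14, Rational(1, 2)), Pow(W, Rational(1, 2))))
Add(Function('K')(Function('k')(-15, -17)), Function('s')(Pow(-100, -1))) = Add(650, Mul(Rational(1, 4), Pow(14, Rational(1, 2)), Pow(Pow(-100, -1), Rational(1, 2)))) = Add(650, Mul(Rational(1, 4), Pow(14, Rational(1, 2)), Pow(Rational(-1, 100), Rational(1, 2)))) = Add(650, Mul(Rational(1, 4), Pow(14, Rational(1, 2)), Mul(Rational(1, 10), I))) = Add(650, Mul(Rational(1, 40), I, Pow(14, Rational(1, 2))))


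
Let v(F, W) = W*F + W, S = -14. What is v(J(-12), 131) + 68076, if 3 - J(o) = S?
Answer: 70434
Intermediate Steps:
J(o) = 17 (J(o) = 3 - 1*(-14) = 3 + 14 = 17)
v(F, W) = W + F*W (v(F, W) = F*W + W = W + F*W)
v(J(-12), 131) + 68076 = 131*(1 + 17) + 68076 = 131*18 + 68076 = 2358 + 68076 = 70434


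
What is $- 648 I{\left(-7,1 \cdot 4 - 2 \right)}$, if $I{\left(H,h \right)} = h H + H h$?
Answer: $18144$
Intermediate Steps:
$I{\left(H,h \right)} = 2 H h$ ($I{\left(H,h \right)} = H h + H h = 2 H h$)
$- 648 I{\left(-7,1 \cdot 4 - 2 \right)} = - 648 \cdot 2 \left(-7\right) \left(1 \cdot 4 - 2\right) = - 648 \cdot 2 \left(-7\right) \left(4 - 2\right) = - 648 \cdot 2 \left(-7\right) 2 = \left(-648\right) \left(-28\right) = 18144$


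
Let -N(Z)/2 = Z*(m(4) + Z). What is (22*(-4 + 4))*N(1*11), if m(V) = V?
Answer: 0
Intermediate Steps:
N(Z) = -2*Z*(4 + Z)
(22*(-4 + 4))*N(1*11) = (22*(-4 + 4))*(-2*1*11*(4 + 1*11)) = (22*0)*(-2*11*(4 + 11)) = 0*(-2*11*15) = 0*(-330) = 0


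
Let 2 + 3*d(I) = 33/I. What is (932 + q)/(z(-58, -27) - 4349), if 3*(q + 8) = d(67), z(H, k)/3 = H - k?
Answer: -557071/2678526 ≈ -0.20798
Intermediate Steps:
z(H, k) = -3*k + 3*H (z(H, k) = 3*(H - k) = -3*k + 3*H)
d(I) = -⅔ + 11/I (d(I) = -⅔ + (33/I)/3 = -⅔ + 11/I)
q = -4925/603 (q = -8 + (-⅔ + 11/67)/3 = -8 + (⅓)*(-101/201) = -8 - 101/603 = -4925/603 ≈ -8.1675)
(932 + q)/(z(-58, -27) - 4349) = (932 - 4925/603)/((-3*(-27) + 3*(-58)) - 4349) = 557071/(603*((81 - 174) - 4349)) = 557071/(603*(-93 - 4349)) = (557071/603)/(-4442) = (557071/603)*(-1/4442) = -557071/2678526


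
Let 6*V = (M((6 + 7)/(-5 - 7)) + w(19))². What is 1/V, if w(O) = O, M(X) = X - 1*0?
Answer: 864/46225 ≈ 0.018691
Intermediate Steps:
M(X) = X (M(X) = X + 0 = X)
V = 46225/864 (V = ((6 + 7)/(-5 - 7) + 19)²/6 = (13/(-12) + 19)²/6 = (13*(-1/12) + 19)²/6 = (-13/12 + 19)²/6 = (215/12)²/6 = (⅙)*(46225/144) = 46225/864 ≈ 53.501)
1/V = 1/(46225/864) = 864/46225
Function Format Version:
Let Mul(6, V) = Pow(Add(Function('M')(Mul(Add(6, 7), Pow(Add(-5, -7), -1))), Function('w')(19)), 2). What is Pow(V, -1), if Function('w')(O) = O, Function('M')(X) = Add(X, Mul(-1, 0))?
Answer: Rational(864, 46225) ≈ 0.018691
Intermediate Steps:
Function('M')(X) = X (Function('M')(X) = Add(X, 0) = X)
V = Rational(46225, 864) (V = Mul(Rational(1, 6), Pow(Add(Mul(Add(6, 7), Pow(Add(-5, -7), -1)), 19), 2)) = Mul(Rational(1, 6), Pow(Add(Mul(13, Pow(-12, -1)), 19), 2)) = Mul(Rational(1, 6), Pow(Add(Mul(13, Rational(-1, 12)), 19), 2)) = Mul(Rational(1, 6), Pow(Add(Rational(-13, 12), 19), 2)) = Mul(Rational(1, 6), Pow(Rational(215, 12), 2)) = Mul(Rational(1, 6), Rational(46225, 144)) = Rational(46225, 864) ≈ 53.501)
Pow(V, -1) = Pow(Rational(46225, 864), -1) = Rational(864, 46225)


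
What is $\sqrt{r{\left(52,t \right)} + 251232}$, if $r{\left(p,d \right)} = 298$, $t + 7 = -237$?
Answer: $\sqrt{251530} \approx 501.53$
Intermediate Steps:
$t = -244$ ($t = -7 - 237 = -244$)
$\sqrt{r{\left(52,t \right)} + 251232} = \sqrt{298 + 251232} = \sqrt{251530}$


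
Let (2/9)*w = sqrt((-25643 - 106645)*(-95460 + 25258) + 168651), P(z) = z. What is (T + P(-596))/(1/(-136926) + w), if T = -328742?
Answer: -22547467494/1762969086301011401101 - 13893005403375498*sqrt(9287050827)/1762969086301011401101 ≈ -0.75943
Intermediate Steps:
w = 9*sqrt(9287050827)/2 (w = 9*sqrt((-25643 - 106645)*(-95460 + 25258) + 168651)/2 = 9*sqrt(-132288*(-70202) + 168651)/2 = 9*sqrt(9286882176 + 168651)/2 = 9*sqrt(9287050827)/2 ≈ 4.3366e+5)
(T + P(-596))/(1/(-136926) + w) = (-328742 - 596)/(1/(-136926) + 9*sqrt(9287050827)/2) = -329338/(-1/136926 + 9*sqrt(9287050827)/2)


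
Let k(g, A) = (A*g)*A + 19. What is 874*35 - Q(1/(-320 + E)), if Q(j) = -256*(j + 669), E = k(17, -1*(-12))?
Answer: 433380794/2147 ≈ 2.0185e+5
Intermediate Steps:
k(g, A) = 19 + g*A**2 (k(g, A) = g*A**2 + 19 = 19 + g*A**2)
E = 2467 (E = 19 + 17*(-1*(-12))**2 = 19 + 17*12**2 = 19 + 17*144 = 19 + 2448 = 2467)
Q(j) = -171264 - 256*j (Q(j) = -256*(669 + j) = -171264 - 256*j)
874*35 - Q(1/(-320 + E)) = 874*35 - (-171264 - 256/(-320 + 2467)) = 30590 - (-171264 - 256/2147) = 30590 - 1*(-367704064/2147) = 30590 + 367704064/2147 = 433380794/2147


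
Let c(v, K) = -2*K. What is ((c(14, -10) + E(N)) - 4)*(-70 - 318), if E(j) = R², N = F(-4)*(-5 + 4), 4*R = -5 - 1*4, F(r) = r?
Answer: -32689/4 ≈ -8172.3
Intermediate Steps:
R = -9/4 (R = (-5 - 1*4)/4 = (-5 - 4)/4 = (¼)*(-9) = -9/4 ≈ -2.2500)
N = 4 (N = -4*(-5 + 4) = -4*(-1) = 4)
E(j) = 81/16 (E(j) = (-9/4)² = 81/16)
((c(14, -10) + E(N)) - 4)*(-70 - 318) = ((-2*(-10) + 81/16) - 4)*(-70 - 318) = ((20 + 81/16) - 4)*(-388) = (401/16 - 4)*(-388) = (337/16)*(-388) = -32689/4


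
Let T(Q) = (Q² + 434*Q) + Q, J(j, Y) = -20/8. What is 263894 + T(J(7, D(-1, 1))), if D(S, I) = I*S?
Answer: 1051251/4 ≈ 2.6281e+5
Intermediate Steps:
J(j, Y) = -5/2 (J(j, Y) = -20*⅛ = -5/2)
T(Q) = Q² + 435*Q
263894 + T(J(7, D(-1, 1))) = 263894 - 5*(435 - 5/2)/2 = 263894 - 5/2*865/2 = 263894 - 4325/4 = 1051251/4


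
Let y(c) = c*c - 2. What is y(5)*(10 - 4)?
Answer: 138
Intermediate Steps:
y(c) = -2 + c² (y(c) = c² - 2 = -2 + c²)
y(5)*(10 - 4) = (-2 + 5²)*(10 - 4) = (-2 + 25)*6 = 23*6 = 138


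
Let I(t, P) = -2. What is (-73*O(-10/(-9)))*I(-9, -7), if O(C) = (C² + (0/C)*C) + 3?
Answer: 50078/81 ≈ 618.25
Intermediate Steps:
O(C) = 3 + C² (O(C) = (C² + 0*C) + 3 = (C² + 0) + 3 = C² + 3 = 3 + C²)
(-73*O(-10/(-9)))*I(-9, -7) = -73*(3 + (-10/(-9))²)*(-2) = -73*(3 + (-10*(-⅑))²)*(-2) = -73*(3 + (10/9)²)*(-2) = -73*(3 + 100/81)*(-2) = -73*343/81*(-2) = -25039/81*(-2) = 50078/81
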